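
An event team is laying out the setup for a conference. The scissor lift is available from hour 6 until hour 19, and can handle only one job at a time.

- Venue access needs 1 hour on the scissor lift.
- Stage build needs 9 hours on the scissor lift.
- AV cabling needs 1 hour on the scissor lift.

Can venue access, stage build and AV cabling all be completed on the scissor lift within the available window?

Yes

The scissor lift window is 19 − 6 = 13 hours.
Running back to back, the jobs need 1 + 9 + 1 = 11 hours on the scissor lift.
Since 11 ≤ 13, they fit within the window.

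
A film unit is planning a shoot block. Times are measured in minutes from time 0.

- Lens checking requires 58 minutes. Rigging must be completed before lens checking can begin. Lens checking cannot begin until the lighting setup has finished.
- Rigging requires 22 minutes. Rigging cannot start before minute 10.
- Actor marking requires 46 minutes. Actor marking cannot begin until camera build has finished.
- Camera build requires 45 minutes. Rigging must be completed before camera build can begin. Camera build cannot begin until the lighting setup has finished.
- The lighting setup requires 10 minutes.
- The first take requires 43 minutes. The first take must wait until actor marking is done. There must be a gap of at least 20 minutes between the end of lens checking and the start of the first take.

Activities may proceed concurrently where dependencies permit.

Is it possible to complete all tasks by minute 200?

Nothing blocks the lighting setup, so it runs from minute 0 to minute 10.
Rigging cannot begin until its own release at minute 10. It runs from minute 10 to 10 + 22 = minute 32.
Lens checking cannot start until rigging (finishes minute 32); the lighting setup (finishes minute 10). The controlling bound is minute 32, so lens checking finishes at 32 + 58 = minute 90.
For camera build: rigging (finishes minute 32); the lighting setup (finishes minute 10). Taking the maximum gives a start of minute 32, and it finishes at 32 + 45 = minute 77.
Actor marking cannot begin until camera build (finishes minute 77). It runs from minute 77 to 77 + 46 = minute 123.
The first take needs all of actor marking (finishes minute 123); lens checking (finishes minute 90, plus 20-minute gap → minute 110). That puts its earliest start at minute 123; it finishes at 123 + 43 = minute 166.
Every task is finished by minute 166, which is no later than the deadline of 200, so the schedule is feasible.

Yes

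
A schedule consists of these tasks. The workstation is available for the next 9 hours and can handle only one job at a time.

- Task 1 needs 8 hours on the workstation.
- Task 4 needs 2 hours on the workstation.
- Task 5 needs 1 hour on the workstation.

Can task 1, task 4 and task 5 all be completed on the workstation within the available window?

No

Running back to back, the jobs need 8 + 2 + 1 = 11 hours on the workstation.
Since 11 > 9, they cannot all fit.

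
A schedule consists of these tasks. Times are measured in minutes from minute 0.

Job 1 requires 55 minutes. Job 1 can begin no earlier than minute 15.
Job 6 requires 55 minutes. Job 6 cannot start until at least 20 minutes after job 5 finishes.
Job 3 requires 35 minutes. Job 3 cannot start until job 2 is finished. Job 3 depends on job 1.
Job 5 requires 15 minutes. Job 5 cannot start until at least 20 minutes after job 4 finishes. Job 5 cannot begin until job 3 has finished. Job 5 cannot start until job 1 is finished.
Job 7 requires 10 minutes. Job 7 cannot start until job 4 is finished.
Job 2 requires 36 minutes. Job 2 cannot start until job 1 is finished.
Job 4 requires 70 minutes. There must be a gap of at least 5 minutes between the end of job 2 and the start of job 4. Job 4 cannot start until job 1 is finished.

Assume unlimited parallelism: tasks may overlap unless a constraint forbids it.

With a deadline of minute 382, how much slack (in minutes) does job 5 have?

91

Job 1 cannot begin until its own release at minute 15. It runs from minute 15 to 15 + 55 = minute 70.
After job 1 (finishes minute 70), job 2 can start at minute 70 and finishes at minute 106.
Job 4 cannot start until job 2 (finishes minute 106, plus 5-minute gap → minute 111); job 1 (finishes minute 70). The controlling bound is minute 111, so job 4 finishes at 111 + 70 = minute 181.
Job 3 needs all of job 2 (finishes minute 106); job 1 (finishes minute 70). That puts its earliest start at minute 106; it finishes at 106 + 35 = minute 141.
For job 5: job 4 (finishes minute 181, plus 20-minute gap → minute 201); job 3 (finishes minute 141); job 1 (finishes minute 70). Taking the maximum gives a start of minute 201, and it finishes at 201 + 15 = minute 216.

Working backward from the deadline:
Job 6 has no dependents, so it just needs to finish by minute 382. Starting by 382 − 55 = minute 327 achieves that.
Job 5 feeds into job 6 (must start by minute 327, minus 20-minute gap → minute 307); so job 5 must finish by minute 307 and therefore start by minute 292.
So job 5 can start as early as minute 201 and as late as minute 292, giving 292 − 201 = 91 minutes of slack.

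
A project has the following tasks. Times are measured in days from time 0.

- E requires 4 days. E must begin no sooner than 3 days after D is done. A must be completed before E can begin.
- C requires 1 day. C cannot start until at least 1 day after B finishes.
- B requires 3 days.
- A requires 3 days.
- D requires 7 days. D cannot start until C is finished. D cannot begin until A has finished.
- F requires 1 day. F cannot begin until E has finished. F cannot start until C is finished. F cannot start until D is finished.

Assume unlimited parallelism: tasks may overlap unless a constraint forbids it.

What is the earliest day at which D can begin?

Nothing blocks B, so it runs from day 0 to day 3.
C cannot begin until B (finishes day 3, plus 1-day gap → day 4). It runs from day 4 to 4 + 1 = day 5.
Nothing blocks A, so it runs from day 0 to day 3.
D waits on C (finishes day 5); A (finishes day 3). The latest of these is day 5, which is the earliest D can start.

5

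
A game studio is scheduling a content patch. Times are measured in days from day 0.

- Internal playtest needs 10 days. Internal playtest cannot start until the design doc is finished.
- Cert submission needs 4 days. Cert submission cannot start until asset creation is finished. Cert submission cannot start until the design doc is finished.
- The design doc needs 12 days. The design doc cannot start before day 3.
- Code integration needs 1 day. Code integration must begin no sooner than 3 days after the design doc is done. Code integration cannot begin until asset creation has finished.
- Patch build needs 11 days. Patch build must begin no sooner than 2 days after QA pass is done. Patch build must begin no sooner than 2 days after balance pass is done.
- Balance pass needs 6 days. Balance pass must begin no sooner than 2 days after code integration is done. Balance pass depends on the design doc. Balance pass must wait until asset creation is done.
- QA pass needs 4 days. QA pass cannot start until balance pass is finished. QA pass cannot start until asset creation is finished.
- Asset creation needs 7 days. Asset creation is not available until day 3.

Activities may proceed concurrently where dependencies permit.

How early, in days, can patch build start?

After its own release at day 3, asset creation can start at day 3 and finishes at day 10.
The design doc waits on its own release at day 3, so it starts at day 3 and finishes at 3 + 12 = day 15.
Code integration needs all of the design doc (finishes day 15, plus 3-day gap → day 18); asset creation (finishes day 10). That puts its earliest start at day 18; it finishes at 18 + 1 = day 19.
Balance pass cannot start until code integration (finishes day 19, plus 2-day gap → day 21); the design doc (finishes day 15); asset creation (finishes day 10). The controlling bound is day 21, so balance pass finishes at 21 + 6 = day 27.
For QA pass: balance pass (finishes day 27); asset creation (finishes day 10). Taking the maximum gives a start of day 27, and it finishes at 27 + 4 = day 31.
Patch build waits on QA pass (finishes day 31, plus 2-day gap → day 33); balance pass (finishes day 27, plus 2-day gap → day 29). The latest of these is day 33, which is the earliest patch build can start.

33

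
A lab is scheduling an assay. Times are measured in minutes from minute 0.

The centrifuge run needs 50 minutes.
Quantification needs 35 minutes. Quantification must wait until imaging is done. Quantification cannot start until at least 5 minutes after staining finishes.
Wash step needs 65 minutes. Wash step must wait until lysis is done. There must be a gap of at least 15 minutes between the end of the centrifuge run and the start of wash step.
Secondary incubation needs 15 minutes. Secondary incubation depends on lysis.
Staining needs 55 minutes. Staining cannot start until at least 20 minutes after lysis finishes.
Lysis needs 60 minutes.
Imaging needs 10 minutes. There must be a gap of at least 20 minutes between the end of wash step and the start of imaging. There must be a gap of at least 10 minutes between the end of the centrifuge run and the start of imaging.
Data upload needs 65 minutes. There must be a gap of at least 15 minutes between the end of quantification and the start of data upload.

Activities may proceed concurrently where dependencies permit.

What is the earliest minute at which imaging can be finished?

160

The centrifuge run has no prerequisites, so it starts at minute 0 and finishes at minute 50.
Lysis has no prerequisites, so it starts at minute 0 and finishes at minute 60.
Wash step needs all of lysis (finishes minute 60); the centrifuge run (finishes minute 50, plus 15-minute gap → minute 65). That puts its earliest start at minute 65; it finishes at 65 + 65 = minute 130.
For imaging: wash step (finishes minute 130, plus 20-minute gap → minute 150); the centrifuge run (finishes minute 50, plus 10-minute gap → minute 60). Taking the maximum gives a start of minute 150, and it finishes at 150 + 10 = minute 160.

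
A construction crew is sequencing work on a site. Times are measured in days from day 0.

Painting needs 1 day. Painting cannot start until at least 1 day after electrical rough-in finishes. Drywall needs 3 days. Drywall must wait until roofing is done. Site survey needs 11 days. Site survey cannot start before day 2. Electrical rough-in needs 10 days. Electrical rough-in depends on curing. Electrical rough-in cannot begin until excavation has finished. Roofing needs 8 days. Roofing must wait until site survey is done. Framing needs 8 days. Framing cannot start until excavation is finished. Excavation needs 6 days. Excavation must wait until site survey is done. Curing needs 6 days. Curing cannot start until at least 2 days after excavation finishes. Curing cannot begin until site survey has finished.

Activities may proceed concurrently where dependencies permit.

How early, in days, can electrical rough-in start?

27

Site survey waits on its own release at day 2, so it starts at day 2 and finishes at 2 + 11 = day 13.
Excavation cannot begin until site survey (finishes day 13). It runs from day 13 to 13 + 6 = day 19.
Curing has to wait for excavation (finishes day 19, plus 2-day gap → day 21); site survey (finishes day 13). The latest of these is day 21, so curing runs day 21 to 21 + 6 = day 27.
Electrical rough-in waits on curing (finishes day 27); excavation (finishes day 19). The latest of these is day 27, which is the earliest electrical rough-in can start.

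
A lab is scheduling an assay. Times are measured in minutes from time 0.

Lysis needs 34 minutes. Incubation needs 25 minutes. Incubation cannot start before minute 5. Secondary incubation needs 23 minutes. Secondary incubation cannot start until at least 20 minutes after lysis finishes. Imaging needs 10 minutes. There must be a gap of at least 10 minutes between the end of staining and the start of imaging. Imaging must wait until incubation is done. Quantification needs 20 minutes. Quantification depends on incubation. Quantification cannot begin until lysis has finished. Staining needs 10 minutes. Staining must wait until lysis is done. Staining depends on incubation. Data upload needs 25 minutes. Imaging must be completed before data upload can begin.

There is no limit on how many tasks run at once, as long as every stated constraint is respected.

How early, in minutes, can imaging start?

After its own release at minute 5, incubation can start at minute 5 and finishes at minute 30.
Lysis can start immediately at minute 0; it finishes at minute 34.
For staining: lysis (finishes minute 34); incubation (finishes minute 30). Taking the maximum gives a start of minute 34, and it finishes at 34 + 10 = minute 44.
Imaging waits on staining (finishes minute 44, plus 10-minute gap → minute 54); incubation (finishes minute 30). The latest of these is minute 54, which is the earliest imaging can start.

54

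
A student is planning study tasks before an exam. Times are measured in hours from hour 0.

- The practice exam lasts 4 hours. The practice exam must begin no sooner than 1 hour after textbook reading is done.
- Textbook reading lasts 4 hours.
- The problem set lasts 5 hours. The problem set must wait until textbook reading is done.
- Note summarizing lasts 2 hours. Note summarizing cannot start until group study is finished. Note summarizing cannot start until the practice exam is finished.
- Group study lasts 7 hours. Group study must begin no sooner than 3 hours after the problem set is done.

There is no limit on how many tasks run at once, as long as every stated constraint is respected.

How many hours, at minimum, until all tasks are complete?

21

Nothing blocks textbook reading, so it runs from hour 0 to hour 4.
The practice exam cannot begin until textbook reading (finishes hour 4, plus 1-hour gap → hour 5). It runs from hour 5 to 5 + 4 = hour 9.
The problem set waits on textbook reading (finishes hour 4), so it starts at hour 4 and finishes at 4 + 5 = hour 9.
Group study cannot begin until the problem set (finishes hour 9, plus 3-hour gap → hour 12). It runs from hour 12 to 12 + 7 = hour 19.
Note summarizing needs all of group study (finishes hour 19); the practice exam (finishes hour 9). That puts its earliest start at hour 19; it finishes at 19 + 2 = hour 21.
All tasks are finished once the last one completes. Finish times: Textbook reading at 4, The problem set at 9, The practice exam at 9, Group study at 19, Note summarizing at 21. The latest is hour 21.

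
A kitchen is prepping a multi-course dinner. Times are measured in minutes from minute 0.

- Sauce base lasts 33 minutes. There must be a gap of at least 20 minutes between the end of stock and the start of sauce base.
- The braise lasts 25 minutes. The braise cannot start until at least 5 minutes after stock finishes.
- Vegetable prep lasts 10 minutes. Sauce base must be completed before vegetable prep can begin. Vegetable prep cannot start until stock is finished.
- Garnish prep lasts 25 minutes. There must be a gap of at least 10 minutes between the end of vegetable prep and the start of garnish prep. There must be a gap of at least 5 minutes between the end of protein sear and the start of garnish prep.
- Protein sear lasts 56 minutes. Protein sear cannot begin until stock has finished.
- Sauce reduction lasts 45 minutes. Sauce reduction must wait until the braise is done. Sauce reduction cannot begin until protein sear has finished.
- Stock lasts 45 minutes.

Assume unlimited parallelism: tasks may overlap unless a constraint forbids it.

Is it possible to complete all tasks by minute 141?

No

Stock has no prerequisites, so it starts at minute 0 and finishes at minute 45.
After stock (finishes minute 45), protein sear can start at minute 45 and finishes at minute 101.
The braise cannot begin until stock (finishes minute 45, plus 5-minute gap → minute 50). It runs from minute 50 to 50 + 25 = minute 75.
For sauce reduction: the braise (finishes minute 75); protein sear (finishes minute 101). Taking the maximum gives a start of minute 101, and it finishes at 101 + 45 = minute 146.
Sauce base cannot begin until stock (finishes minute 45, plus 20-minute gap → minute 65). It runs from minute 65 to 65 + 33 = minute 98.
For vegetable prep: sauce base (finishes minute 98); stock (finishes minute 45). Taking the maximum gives a start of minute 98, and it finishes at 98 + 10 = minute 108.
Garnish prep has to wait for vegetable prep (finishes minute 108, plus 10-minute gap → minute 118); protein sear (finishes minute 101, plus 5-minute gap → minute 106). The latest of these is minute 118, so garnish prep runs minute 118 to 118 + 25 = minute 143.
The earliest everything can be done is minute 146, which is after the deadline of 141, so it is not possible.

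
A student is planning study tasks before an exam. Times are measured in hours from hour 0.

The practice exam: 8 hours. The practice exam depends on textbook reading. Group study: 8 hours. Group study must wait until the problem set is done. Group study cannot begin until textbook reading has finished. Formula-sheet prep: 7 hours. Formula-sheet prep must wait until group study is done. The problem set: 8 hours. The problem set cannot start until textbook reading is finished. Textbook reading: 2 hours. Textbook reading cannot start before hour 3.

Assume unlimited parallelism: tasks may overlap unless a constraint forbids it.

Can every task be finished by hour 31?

Textbook reading waits on its own release at hour 3, so it starts at hour 3 and finishes at 3 + 2 = hour 5.
The practice exam cannot begin until textbook reading (finishes hour 5). It runs from hour 5 to 5 + 8 = hour 13.
The problem set cannot begin until textbook reading (finishes hour 5). It runs from hour 5 to 5 + 8 = hour 13.
Group study needs all of the problem set (finishes hour 13); textbook reading (finishes hour 5). That puts its earliest start at hour 13; it finishes at 13 + 8 = hour 21.
Formula-sheet prep waits on group study (finishes hour 21), so it starts at hour 21 and finishes at 21 + 7 = hour 28.
Every task is finished by hour 28, which is no later than the deadline of 31, so the schedule is feasible.

Yes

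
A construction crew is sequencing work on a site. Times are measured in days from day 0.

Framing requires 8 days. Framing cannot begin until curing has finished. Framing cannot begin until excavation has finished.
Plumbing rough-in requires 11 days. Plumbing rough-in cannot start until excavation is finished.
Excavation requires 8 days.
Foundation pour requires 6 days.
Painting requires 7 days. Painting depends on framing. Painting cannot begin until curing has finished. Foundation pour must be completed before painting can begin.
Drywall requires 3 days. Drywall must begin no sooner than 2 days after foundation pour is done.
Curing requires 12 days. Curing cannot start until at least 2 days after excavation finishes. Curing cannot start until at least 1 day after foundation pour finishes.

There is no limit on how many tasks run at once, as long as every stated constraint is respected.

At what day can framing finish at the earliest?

30

Foundation pour can start immediately at day 0; it finishes at day 6.
Excavation can start immediately at day 0; it finishes at day 8.
Curing needs all of excavation (finishes day 8, plus 2-day gap → day 10); foundation pour (finishes day 6, plus 1-day gap → day 7). That puts its earliest start at day 10; it finishes at 10 + 12 = day 22.
Framing cannot start until curing (finishes day 22); excavation (finishes day 8). The controlling bound is day 22, so framing finishes at 22 + 8 = day 30.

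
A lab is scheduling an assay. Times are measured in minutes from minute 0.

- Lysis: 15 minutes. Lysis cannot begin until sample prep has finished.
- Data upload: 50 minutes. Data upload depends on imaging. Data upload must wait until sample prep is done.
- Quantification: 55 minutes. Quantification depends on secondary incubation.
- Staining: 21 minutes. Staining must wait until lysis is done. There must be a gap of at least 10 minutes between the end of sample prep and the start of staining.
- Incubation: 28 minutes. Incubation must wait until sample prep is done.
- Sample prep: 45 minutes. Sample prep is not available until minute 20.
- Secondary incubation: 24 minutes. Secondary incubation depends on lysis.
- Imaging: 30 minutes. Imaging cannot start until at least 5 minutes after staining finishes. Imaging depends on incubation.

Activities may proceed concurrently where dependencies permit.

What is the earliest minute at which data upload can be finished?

Sample prep cannot begin until its own release at minute 20. It runs from minute 20 to 20 + 45 = minute 65.
Incubation waits on sample prep (finishes minute 65), so it starts at minute 65 and finishes at 65 + 28 = minute 93.
Lysis waits on sample prep (finishes minute 65), so it starts at minute 65 and finishes at 65 + 15 = minute 80.
For staining: lysis (finishes minute 80); sample prep (finishes minute 65, plus 10-minute gap → minute 75). Taking the maximum gives a start of minute 80, and it finishes at 80 + 21 = minute 101.
Imaging has to wait for staining (finishes minute 101, plus 5-minute gap → minute 106); incubation (finishes minute 93). The latest of these is minute 106, so imaging runs minute 106 to 106 + 30 = minute 136.
Data upload has to wait for imaging (finishes minute 136); sample prep (finishes minute 65). The latest of these is minute 136, so data upload runs minute 136 to 136 + 50 = minute 186.

186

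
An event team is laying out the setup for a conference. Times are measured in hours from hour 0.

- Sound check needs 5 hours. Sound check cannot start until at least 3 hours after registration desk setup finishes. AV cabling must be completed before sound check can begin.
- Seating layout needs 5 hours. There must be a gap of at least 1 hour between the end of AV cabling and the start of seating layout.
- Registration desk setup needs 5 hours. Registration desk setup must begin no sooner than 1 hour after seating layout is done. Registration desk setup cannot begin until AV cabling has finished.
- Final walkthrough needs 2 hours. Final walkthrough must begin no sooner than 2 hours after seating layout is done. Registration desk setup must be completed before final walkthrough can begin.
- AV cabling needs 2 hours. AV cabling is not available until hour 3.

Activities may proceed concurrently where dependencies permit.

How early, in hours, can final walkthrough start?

After its own release at hour 3, AV cabling can start at hour 3 and finishes at hour 5.
Seating layout waits on AV cabling (finishes hour 5, plus 1-hour gap → hour 6), so it starts at hour 6 and finishes at 6 + 5 = hour 11.
For registration desk setup: seating layout (finishes hour 11, plus 1-hour gap → hour 12); AV cabling (finishes hour 5). Taking the maximum gives a start of hour 12, and it finishes at 12 + 5 = hour 17.
Final walkthrough waits on seating layout (finishes hour 11, plus 2-hour gap → hour 13); registration desk setup (finishes hour 17). The latest of these is hour 17, which is the earliest final walkthrough can start.

17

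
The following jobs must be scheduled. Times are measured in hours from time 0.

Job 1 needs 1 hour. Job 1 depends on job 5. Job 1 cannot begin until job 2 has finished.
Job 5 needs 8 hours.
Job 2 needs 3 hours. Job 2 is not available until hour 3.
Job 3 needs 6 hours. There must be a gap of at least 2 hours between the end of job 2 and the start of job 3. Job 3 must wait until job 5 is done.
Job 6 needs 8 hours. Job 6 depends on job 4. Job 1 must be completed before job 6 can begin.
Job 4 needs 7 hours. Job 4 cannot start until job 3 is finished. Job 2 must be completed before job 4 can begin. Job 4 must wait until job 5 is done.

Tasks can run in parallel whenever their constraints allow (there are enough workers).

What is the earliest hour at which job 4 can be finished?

21

Nothing blocks job 5, so it runs from hour 0 to hour 8.
Job 2 cannot begin until its own release at hour 3. It runs from hour 3 to 3 + 3 = hour 6.
Job 3 has to wait for job 2 (finishes hour 6, plus 2-hour gap → hour 8); job 5 (finishes hour 8). The latest of these is hour 8, so job 3 runs hour 8 to 8 + 6 = hour 14.
Job 4 cannot start until job 3 (finishes hour 14); job 2 (finishes hour 6); job 5 (finishes hour 8). The controlling bound is hour 14, so job 4 finishes at 14 + 7 = hour 21.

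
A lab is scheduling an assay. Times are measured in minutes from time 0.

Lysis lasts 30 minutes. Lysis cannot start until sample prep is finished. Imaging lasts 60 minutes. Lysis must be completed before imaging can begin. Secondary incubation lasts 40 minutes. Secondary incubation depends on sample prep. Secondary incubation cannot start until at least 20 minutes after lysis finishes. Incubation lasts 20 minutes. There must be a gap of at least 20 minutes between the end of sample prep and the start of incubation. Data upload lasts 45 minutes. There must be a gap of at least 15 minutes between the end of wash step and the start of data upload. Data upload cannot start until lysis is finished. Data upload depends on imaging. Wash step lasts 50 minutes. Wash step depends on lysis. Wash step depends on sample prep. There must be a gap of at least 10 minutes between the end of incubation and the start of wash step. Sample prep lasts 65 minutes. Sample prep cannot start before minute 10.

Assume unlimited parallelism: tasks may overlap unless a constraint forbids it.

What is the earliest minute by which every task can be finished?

235

Sample prep waits on its own release at minute 10, so it starts at minute 10 and finishes at 10 + 65 = minute 75.
Incubation waits on sample prep (finishes minute 75, plus 20-minute gap → minute 95), so it starts at minute 95 and finishes at 95 + 20 = minute 115.
Lysis cannot begin until sample prep (finishes minute 75). It runs from minute 75 to 75 + 30 = minute 105.
Imaging waits on lysis (finishes minute 105), so it starts at minute 105 and finishes at 105 + 60 = minute 165.
Secondary incubation cannot start until sample prep (finishes minute 75); lysis (finishes minute 105, plus 20-minute gap → minute 125). The controlling bound is minute 125, so secondary incubation finishes at 125 + 40 = minute 165.
Wash step needs all of lysis (finishes minute 105); sample prep (finishes minute 75); incubation (finishes minute 115, plus 10-minute gap → minute 125). That puts its earliest start at minute 125; it finishes at 125 + 50 = minute 175.
Data upload cannot start until wash step (finishes minute 175, plus 15-minute gap → minute 190); lysis (finishes minute 105); imaging (finishes minute 165). The controlling bound is minute 190, so data upload finishes at 190 + 45 = minute 235.
All tasks are finished once the last one completes. Finish times: Sample prep at 75, Lysis at 105, Incubation at 115, Wash step at 175, Secondary incubation at 165, Imaging at 165, Data upload at 235. The latest is minute 235.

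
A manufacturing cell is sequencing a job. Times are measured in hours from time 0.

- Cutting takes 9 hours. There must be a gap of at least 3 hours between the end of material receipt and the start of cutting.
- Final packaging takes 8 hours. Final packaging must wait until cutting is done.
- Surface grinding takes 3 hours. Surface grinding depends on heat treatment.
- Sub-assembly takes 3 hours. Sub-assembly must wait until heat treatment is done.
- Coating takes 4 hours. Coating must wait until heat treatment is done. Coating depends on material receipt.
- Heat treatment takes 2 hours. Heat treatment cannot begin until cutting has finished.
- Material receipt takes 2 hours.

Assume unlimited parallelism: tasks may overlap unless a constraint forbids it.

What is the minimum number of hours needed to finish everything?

Nothing blocks material receipt, so it runs from hour 0 to hour 2.
Cutting cannot begin until material receipt (finishes hour 2, plus 3-hour gap → hour 5). It runs from hour 5 to 5 + 9 = hour 14.
After cutting (finishes hour 14), final packaging can start at hour 14 and finishes at hour 22.
Heat treatment waits on cutting (finishes hour 14), so it starts at hour 14 and finishes at 14 + 2 = hour 16.
Sub-assembly cannot begin until heat treatment (finishes hour 16). It runs from hour 16 to 16 + 3 = hour 19.
Coating needs all of heat treatment (finishes hour 16); material receipt (finishes hour 2). That puts its earliest start at hour 16; it finishes at 16 + 4 = hour 20.
Surface grinding cannot begin until heat treatment (finishes hour 16). It runs from hour 16 to 16 + 3 = hour 19.
All tasks are finished once the last one completes. Finish times: Material receipt at 2, Cutting at 14, Heat treatment at 16, Surface grinding at 19, Coating at 20, Sub-assembly at 19, Final packaging at 22. The latest is hour 22.

22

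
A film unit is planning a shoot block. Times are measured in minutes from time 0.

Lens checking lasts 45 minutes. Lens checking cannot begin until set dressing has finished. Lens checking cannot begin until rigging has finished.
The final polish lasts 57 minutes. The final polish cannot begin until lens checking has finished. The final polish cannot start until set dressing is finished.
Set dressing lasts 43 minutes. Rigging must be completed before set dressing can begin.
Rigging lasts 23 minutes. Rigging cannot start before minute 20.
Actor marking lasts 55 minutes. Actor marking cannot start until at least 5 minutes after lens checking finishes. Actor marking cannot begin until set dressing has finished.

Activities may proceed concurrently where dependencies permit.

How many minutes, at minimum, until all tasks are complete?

Rigging cannot begin until its own release at minute 20. It runs from minute 20 to 20 + 23 = minute 43.
After rigging (finishes minute 43), set dressing can start at minute 43 and finishes at minute 86.
For lens checking: set dressing (finishes minute 86); rigging (finishes minute 43). Taking the maximum gives a start of minute 86, and it finishes at 86 + 45 = minute 131.
For the final polish: lens checking (finishes minute 131); set dressing (finishes minute 86). Taking the maximum gives a start of minute 131, and it finishes at 131 + 57 = minute 188.
Actor marking cannot start until lens checking (finishes minute 131, plus 5-minute gap → minute 136); set dressing (finishes minute 86). The controlling bound is minute 136, so actor marking finishes at 136 + 55 = minute 191.
All tasks are finished once the last one completes. Finish times: Rigging at 43, Set dressing at 86, Lens checking at 131, Actor marking at 191, The final polish at 188. The latest is minute 191.

191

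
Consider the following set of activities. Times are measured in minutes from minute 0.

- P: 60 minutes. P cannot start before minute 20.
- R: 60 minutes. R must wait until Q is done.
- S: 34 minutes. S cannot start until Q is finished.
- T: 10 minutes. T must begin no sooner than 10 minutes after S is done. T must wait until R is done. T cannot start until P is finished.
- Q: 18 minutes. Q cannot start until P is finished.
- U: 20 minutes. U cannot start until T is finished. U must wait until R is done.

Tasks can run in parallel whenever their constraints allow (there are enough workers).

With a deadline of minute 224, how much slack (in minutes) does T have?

P waits on its own release at minute 20, so it starts at minute 20 and finishes at 20 + 60 = minute 80.
Q waits on P (finishes minute 80), so it starts at minute 80 and finishes at 80 + 18 = minute 98.
S waits on Q (finishes minute 98), so it starts at minute 98 and finishes at 98 + 34 = minute 132.
R cannot begin until Q (finishes minute 98). It runs from minute 98 to 98 + 60 = minute 158.
T has to wait for S (finishes minute 132, plus 10-minute gap → minute 142); R (finishes minute 158); P (finishes minute 80). The latest of these is minute 158, so T runs minute 158 to 158 + 10 = minute 168.

Working backward from the deadline:
Nothing follows U; the deadline of minute 224 is its only limit. It must start by 224 − 20 = minute 204.
T feeds into U (must start by minute 204); so T must finish by minute 204 and therefore start by minute 194.
So T can start as early as minute 158 and as late as minute 194, giving 194 − 158 = 36 minutes of slack.

36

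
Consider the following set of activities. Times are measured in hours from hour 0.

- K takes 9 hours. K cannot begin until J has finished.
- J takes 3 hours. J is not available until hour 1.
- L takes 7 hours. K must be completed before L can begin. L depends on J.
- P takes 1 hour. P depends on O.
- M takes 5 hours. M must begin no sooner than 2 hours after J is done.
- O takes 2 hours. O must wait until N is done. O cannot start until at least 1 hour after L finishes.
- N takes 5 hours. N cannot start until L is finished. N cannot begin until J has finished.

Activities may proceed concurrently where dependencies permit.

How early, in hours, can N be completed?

After its own release at hour 1, J can start at hour 1 and finishes at hour 4.
After J (finishes hour 4), K can start at hour 4 and finishes at hour 13.
For L: K (finishes hour 13); J (finishes hour 4). Taking the maximum gives a start of hour 13, and it finishes at 13 + 7 = hour 20.
For N: L (finishes hour 20); J (finishes hour 4). Taking the maximum gives a start of hour 20, and it finishes at 20 + 5 = hour 25.

25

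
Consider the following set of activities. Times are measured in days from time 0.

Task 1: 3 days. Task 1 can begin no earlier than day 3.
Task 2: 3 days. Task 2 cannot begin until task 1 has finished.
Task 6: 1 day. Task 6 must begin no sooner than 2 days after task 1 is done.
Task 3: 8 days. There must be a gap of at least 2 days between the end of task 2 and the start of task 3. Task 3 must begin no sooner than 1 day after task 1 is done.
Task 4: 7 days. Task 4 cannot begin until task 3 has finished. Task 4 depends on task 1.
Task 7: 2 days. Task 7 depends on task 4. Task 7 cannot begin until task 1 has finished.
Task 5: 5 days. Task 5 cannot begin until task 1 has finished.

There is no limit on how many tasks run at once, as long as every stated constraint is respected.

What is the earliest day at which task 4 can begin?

After its own release at day 3, task 1 can start at day 3 and finishes at day 6.
Task 2 waits on task 1 (finishes day 6), so it starts at day 6 and finishes at 6 + 3 = day 9.
Task 3 has to wait for task 2 (finishes day 9, plus 2-day gap → day 11); task 1 (finishes day 6, plus 1-day gap → day 7). The latest of these is day 11, so task 3 runs day 11 to 11 + 8 = day 19.
Task 4 waits on task 3 (finishes day 19); task 1 (finishes day 6). The latest of these is day 19, which is the earliest task 4 can start.

19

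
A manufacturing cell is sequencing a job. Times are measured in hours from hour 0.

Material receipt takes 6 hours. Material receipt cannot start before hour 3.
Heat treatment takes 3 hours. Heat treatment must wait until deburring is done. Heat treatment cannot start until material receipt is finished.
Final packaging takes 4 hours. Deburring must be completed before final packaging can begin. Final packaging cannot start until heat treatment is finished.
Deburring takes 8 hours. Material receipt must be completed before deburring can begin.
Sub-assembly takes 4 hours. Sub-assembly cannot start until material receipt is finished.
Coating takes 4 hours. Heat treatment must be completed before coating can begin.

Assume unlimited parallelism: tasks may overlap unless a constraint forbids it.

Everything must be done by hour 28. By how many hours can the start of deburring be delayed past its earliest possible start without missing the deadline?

Material receipt waits on its own release at hour 3, so it starts at hour 3 and finishes at 3 + 6 = hour 9.
After material receipt (finishes hour 9), deburring can start at hour 9 and finishes at hour 17.

Working backward from the deadline:
Coating has no dependents, so it just needs to finish by hour 28. Starting by 28 − 4 = hour 24 achieves that.
Final packaging must finish by hour 28; it takes 4 hours, so it must start by 28 − 4 = hour 24.
Heat treatment must finish in time for coating (must start by hour 24); final packaging (must start by hour 24). The tightest is hour 24, so heat treatment must start by 24 − 3 = hour 21.
For deburring: heat treatment (must start by hour 21); final packaging (must start by hour 24). The most restrictive is hour 21; with an 8-hour duration, deburring must start by hour 13.
So deburring can start as early as hour 9 and as late as hour 13, giving 13 − 9 = 4 hours of slack.

4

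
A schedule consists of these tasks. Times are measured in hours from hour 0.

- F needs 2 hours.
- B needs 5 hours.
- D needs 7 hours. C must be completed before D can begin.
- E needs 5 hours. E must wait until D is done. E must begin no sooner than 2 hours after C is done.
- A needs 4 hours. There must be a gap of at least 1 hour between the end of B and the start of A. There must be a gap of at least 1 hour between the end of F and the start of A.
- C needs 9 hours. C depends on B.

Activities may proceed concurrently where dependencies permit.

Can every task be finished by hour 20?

No

Nothing blocks F, so it runs from hour 0 to hour 2.
B can start immediately at hour 0; it finishes at hour 5.
C waits on B (finishes hour 5), so it starts at hour 5 and finishes at 5 + 9 = hour 14.
D waits on C (finishes hour 14), so it starts at hour 14 and finishes at 14 + 7 = hour 21.
For E: D (finishes hour 21); C (finishes hour 14, plus 2-hour gap → hour 16). Taking the maximum gives a start of hour 21, and it finishes at 21 + 5 = hour 26.
A cannot start until B (finishes hour 5, plus 1-hour gap → hour 6); F (finishes hour 2, plus 1-hour gap → hour 3). The controlling bound is hour 6, so A finishes at 6 + 4 = hour 10.
The earliest everything can be done is hour 26, which is after the deadline of 20, so it is not possible.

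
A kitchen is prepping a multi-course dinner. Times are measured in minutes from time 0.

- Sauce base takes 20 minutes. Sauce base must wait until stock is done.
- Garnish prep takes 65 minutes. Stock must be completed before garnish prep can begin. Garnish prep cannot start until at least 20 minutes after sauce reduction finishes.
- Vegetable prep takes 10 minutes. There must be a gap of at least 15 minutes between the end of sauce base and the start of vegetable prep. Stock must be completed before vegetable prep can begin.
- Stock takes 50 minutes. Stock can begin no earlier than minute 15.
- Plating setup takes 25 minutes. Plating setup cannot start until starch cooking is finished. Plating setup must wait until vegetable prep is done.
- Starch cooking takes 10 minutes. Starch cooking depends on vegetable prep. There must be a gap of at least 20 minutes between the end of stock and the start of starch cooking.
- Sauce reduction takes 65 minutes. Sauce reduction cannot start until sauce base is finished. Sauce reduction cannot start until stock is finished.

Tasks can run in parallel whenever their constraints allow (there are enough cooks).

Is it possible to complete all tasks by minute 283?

Yes

Stock waits on its own release at minute 15, so it starts at minute 15 and finishes at 15 + 50 = minute 65.
Sauce base cannot begin until stock (finishes minute 65). It runs from minute 65 to 65 + 20 = minute 85.
Sauce reduction has to wait for sauce base (finishes minute 85); stock (finishes minute 65). The latest of these is minute 85, so sauce reduction runs minute 85 to 85 + 65 = minute 150.
For garnish prep: stock (finishes minute 65); sauce reduction (finishes minute 150, plus 20-minute gap → minute 170). Taking the maximum gives a start of minute 170, and it finishes at 170 + 65 = minute 235.
Vegetable prep has to wait for sauce base (finishes minute 85, plus 15-minute gap → minute 100); stock (finishes minute 65). The latest of these is minute 100, so vegetable prep runs minute 100 to 100 + 10 = minute 110.
Starch cooking has to wait for vegetable prep (finishes minute 110); stock (finishes minute 65, plus 20-minute gap → minute 85). The latest of these is minute 110, so starch cooking runs minute 110 to 110 + 10 = minute 120.
For plating setup: starch cooking (finishes minute 120); vegetable prep (finishes minute 110). Taking the maximum gives a start of minute 120, and it finishes at 120 + 25 = minute 145.
Every task is finished by minute 235, which is no later than the deadline of 283, so the schedule is feasible.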